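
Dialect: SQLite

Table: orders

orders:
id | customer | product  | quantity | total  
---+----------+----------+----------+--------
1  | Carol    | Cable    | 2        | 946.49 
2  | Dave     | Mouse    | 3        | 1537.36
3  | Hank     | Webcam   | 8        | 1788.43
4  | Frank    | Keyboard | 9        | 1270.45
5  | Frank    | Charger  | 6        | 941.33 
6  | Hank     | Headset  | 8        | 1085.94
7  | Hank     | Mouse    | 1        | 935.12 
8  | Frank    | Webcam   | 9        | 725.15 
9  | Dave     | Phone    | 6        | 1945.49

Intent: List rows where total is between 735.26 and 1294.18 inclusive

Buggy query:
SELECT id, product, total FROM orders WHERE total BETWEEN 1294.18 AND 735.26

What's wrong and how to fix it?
Bug: The bounds are reversed; BETWEEN a AND b requires a <= b to match anything

Fix: Write BETWEEN 735.26 AND 1294.18

Corrected query:
SELECT id, product, total FROM orders WHERE total BETWEEN 735.26 AND 1294.18

Result:
id | product  | total  
---+----------+--------
1  | Cable    | 946.49 
4  | Keyboard | 1270.45
5  | Charger  | 941.33 
6  | Headset  | 1085.94
7  | Mouse    | 935.12 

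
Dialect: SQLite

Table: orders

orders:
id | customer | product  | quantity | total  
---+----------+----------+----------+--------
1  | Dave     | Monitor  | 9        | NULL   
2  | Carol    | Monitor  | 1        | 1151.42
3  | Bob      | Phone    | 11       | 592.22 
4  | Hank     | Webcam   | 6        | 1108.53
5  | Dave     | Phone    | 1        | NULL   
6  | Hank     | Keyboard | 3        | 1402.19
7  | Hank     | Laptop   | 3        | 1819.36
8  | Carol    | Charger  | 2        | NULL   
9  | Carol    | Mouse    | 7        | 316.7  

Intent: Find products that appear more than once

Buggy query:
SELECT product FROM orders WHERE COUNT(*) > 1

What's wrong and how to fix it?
Bug: COUNT(*) is an aggregate and cannot be used in WHERE

Fix: Group first, then use HAVING for the count condition

Corrected query:
SELECT product FROM orders GROUP BY product HAVING COUNT(*) > 1

Result:
product
-------
Monitor
Phone  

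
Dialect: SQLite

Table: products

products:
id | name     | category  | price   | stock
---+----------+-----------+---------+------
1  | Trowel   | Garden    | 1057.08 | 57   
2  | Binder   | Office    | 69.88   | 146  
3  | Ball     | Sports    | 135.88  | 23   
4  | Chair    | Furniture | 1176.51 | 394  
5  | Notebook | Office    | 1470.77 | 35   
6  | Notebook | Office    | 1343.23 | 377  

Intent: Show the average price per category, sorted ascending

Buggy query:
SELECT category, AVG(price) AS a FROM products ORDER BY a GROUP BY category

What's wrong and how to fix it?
Bug: GROUP BY must precede ORDER BY

Fix: Move ORDER BY to the end, after GROUP BY

Corrected query:
SELECT category, AVG(price) AS a FROM products GROUP BY category ORDER BY a

Result:
category  | a         
----------+-----------
Sports    | 135.88    
Office    | 961.293333
Garden    | 1057.08   
Furniture | 1176.51   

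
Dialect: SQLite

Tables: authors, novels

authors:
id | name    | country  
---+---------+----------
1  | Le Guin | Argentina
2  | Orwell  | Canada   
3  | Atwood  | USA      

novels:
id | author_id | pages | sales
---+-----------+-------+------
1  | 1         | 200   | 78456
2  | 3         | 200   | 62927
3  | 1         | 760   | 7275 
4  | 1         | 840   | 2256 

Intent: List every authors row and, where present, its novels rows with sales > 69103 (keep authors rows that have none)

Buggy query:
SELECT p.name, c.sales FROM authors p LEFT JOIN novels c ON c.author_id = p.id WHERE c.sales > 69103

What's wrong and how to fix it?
Bug: A WHERE condition on the right-hand table after LEFT JOIN drops unmatched parents

Fix: Put 'c.sales > 69103' in the JOIN's ON clause instead of WHERE

Corrected query:
SELECT p.name, c.sales FROM authors p LEFT JOIN novels c ON c.author_id = p.id AND c.sales > 69103

Result:
name    | sales
--------+------
Le Guin | 78456
Orwell  | NULL 
Atwood  | NULL 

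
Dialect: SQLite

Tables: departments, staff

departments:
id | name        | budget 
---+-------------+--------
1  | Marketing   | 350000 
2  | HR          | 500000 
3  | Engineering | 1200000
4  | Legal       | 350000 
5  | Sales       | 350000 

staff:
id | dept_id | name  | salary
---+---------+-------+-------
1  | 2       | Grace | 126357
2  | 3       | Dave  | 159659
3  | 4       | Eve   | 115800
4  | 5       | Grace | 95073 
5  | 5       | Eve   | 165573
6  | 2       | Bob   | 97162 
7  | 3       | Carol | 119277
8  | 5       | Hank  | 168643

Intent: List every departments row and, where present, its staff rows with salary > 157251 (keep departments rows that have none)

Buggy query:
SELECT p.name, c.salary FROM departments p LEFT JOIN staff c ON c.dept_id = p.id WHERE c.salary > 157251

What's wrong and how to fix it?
Bug: Filtering c.salary in WHERE discards the NULL rows produced by LEFT JOIN, turning it into an inner join

Fix: Put 'c.salary > 157251' in the JOIN's ON clause instead of WHERE

Corrected query:
SELECT p.name, c.salary FROM departments p LEFT JOIN staff c ON c.dept_id = p.id AND c.salary > 157251

Result:
name        | salary
------------+-------
Marketing   | NULL  
HR          | NULL  
Engineering | 159659
Legal       | NULL  
Sales       | 165573
Sales       | 168643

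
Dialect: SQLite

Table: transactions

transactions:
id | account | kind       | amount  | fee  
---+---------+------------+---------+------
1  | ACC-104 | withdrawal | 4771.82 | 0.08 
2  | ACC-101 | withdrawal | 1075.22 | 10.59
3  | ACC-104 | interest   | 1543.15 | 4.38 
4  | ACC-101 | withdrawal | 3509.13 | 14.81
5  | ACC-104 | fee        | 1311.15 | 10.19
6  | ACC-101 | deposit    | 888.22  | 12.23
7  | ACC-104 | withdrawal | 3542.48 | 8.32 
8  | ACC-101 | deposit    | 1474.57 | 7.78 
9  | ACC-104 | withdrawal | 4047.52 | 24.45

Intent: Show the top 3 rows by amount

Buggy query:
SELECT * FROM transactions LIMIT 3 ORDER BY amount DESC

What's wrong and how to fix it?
Bug: ORDER BY cannot follow LIMIT; LIMIT is the final clause

Fix: Swap the clauses: ORDER BY first, then LIMIT

Corrected query:
SELECT * FROM transactions ORDER BY amount DESC LIMIT 3

Result:
id | account | kind       | amount  | fee  
---+---------+------------+---------+------
1  | ACC-104 | withdrawal | 4771.82 | 0.08 
9  | ACC-104 | withdrawal | 4047.52 | 24.45
7  | ACC-104 | withdrawal | 3542.48 | 8.32 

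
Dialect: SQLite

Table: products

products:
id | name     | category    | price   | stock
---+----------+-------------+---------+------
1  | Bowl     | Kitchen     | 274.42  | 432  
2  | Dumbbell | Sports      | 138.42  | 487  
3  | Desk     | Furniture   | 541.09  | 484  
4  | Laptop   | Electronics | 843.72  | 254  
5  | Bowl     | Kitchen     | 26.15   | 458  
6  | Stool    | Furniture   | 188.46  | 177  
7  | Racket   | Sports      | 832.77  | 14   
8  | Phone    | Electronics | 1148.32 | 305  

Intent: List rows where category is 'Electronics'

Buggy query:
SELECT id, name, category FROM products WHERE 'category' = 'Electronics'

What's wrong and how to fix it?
Bug: Single quotes denote string literals in SQL; the column name is being compared as a constant string

Fix: Remove the quotes around the column name (or use double quotes for an identifier)

Corrected query:
SELECT id, name, category FROM products WHERE category = 'Electronics'

Result:
id | name   | category   
---+--------+------------
4  | Laptop | Electronics
8  | Phone  | Electronics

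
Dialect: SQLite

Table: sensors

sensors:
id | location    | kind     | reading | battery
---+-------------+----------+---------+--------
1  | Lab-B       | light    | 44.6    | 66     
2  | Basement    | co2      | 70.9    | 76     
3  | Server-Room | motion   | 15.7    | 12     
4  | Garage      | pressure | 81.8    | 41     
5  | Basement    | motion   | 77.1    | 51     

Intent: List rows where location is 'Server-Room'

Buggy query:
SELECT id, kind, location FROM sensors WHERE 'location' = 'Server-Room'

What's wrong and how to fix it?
Bug: 'location' in single quotes is a string literal, not the column; the comparison is literal-vs-literal and never true

Fix: Reference the column as location without single quotes

Corrected query:
SELECT id, kind, location FROM sensors WHERE location = 'Server-Room'

Result:
id | kind   | location   
---+--------+------------
3  | motion | Server-Room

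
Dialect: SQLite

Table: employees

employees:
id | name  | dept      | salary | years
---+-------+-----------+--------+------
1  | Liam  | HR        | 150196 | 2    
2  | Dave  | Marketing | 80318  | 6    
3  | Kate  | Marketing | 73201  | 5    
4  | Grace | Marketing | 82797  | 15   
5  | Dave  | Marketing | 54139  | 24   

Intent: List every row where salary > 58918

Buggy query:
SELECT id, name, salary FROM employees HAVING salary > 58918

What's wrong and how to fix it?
Bug: This is a non-aggregate query (no GROUP BY, no aggregates), so in SQLite the HAVING clause is invalid here; a row-level condition belongs in WHERE

Fix: Replace HAVING with WHERE since the condition applies to individual rows

Corrected query:
SELECT id, name, salary FROM employees WHERE salary > 58918

Result:
id | name  | salary
---+-------+-------
1  | Liam  | 150196
2  | Dave  | 80318 
3  | Kate  | 73201 
4  | Grace | 82797 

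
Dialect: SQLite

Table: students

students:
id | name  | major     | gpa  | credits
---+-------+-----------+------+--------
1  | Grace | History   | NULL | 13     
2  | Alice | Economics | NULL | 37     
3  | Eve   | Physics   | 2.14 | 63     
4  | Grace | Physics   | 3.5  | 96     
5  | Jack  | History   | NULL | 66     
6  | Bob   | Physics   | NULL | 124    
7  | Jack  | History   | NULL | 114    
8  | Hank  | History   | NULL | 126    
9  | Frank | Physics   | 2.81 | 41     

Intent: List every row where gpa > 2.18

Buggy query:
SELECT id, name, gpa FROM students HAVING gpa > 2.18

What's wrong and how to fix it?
Bug: This is a non-aggregate query (no GROUP BY, no aggregates), so in SQLite the HAVING clause is invalid here; a row-level condition belongs in WHERE

Fix: Replace HAVING with WHERE since the condition applies to individual rows

Corrected query:
SELECT id, name, gpa FROM students WHERE gpa > 2.18

Result:
id | name  | gpa 
---+-------+-----
4  | Grace | 3.5 
9  | Frank | 2.81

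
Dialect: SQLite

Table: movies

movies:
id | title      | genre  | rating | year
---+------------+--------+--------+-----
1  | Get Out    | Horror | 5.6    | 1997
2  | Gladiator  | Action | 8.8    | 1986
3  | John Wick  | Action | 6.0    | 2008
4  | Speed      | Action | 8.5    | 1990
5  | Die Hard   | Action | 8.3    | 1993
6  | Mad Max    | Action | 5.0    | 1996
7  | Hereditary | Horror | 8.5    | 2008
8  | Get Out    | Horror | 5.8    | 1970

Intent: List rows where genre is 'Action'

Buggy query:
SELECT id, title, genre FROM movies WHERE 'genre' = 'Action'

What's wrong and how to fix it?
Bug: Single quotes denote string literals in SQL; the column name is being compared as a constant string

Fix: Reference the column as genre without single quotes

Corrected query:
SELECT id, title, genre FROM movies WHERE genre = 'Action'

Result:
id | title     | genre 
---+-----------+-------
2  | Gladiator | Action
3  | John Wick | Action
4  | Speed     | Action
5  | Die Hard  | Action
6  | Mad Max   | Action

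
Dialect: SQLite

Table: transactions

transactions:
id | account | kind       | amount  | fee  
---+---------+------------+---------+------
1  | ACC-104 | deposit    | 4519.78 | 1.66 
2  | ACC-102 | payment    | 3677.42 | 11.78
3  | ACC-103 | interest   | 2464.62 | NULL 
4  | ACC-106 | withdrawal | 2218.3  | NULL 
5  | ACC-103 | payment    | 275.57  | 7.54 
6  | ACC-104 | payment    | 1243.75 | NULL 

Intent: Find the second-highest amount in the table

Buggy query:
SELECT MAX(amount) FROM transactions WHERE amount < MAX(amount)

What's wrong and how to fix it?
Bug: The inner MAX is an aggregate inside WHERE, which is not allowed

Fix: Put the inner MAX in a scalar subquery

Corrected query:
SELECT MAX(amount) FROM transactions WHERE amount < (SELECT MAX(amount) FROM transactions)

Result:
MAX(amount)
-----------
3677.42    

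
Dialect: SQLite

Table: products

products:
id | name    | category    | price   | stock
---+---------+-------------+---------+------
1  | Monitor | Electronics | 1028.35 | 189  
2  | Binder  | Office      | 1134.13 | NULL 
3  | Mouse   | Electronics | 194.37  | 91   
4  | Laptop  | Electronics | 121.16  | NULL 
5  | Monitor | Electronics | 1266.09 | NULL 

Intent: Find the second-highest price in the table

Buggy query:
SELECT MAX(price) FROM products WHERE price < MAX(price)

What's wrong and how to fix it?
Bug: MAX(price) on the right of the comparison is an aggregate-in-WHERE error

Fix: Compute the overall MAX in a subquery, then take MAX of rows below it

Corrected query:
SELECT MAX(price) FROM products WHERE price < (SELECT MAX(price) FROM products)

Result:
MAX(price)
----------
1134.13   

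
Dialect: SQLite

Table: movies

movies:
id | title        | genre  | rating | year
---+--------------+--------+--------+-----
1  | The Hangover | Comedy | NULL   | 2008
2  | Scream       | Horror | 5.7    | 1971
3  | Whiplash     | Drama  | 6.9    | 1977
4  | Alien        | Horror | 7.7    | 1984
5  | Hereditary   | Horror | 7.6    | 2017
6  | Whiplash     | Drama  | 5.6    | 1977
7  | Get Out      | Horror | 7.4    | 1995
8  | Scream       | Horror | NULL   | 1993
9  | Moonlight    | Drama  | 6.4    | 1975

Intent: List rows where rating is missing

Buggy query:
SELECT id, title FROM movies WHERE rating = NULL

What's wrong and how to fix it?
Bug: Comparing to NULL with '=' never matches; NULL = NULL is unknown, not true

Fix: Replace '= NULL' with 'IS NULL'

Corrected query:
SELECT id, title FROM movies WHERE rating IS NULL

Result:
id | title       
---+-------------
1  | The Hangover
8  | Scream      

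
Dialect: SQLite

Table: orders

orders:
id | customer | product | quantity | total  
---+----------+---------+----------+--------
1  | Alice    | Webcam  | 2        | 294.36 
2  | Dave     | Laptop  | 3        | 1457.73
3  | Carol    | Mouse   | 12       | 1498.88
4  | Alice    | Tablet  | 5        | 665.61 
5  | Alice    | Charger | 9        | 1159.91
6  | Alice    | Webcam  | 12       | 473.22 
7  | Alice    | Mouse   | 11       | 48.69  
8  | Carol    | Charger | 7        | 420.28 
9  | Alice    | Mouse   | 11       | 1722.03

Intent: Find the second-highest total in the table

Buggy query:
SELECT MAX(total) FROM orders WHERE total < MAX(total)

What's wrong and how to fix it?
Bug: The inner MAX is an aggregate inside WHERE, which is not allowed

Fix: Compute the overall MAX in a subquery, then take MAX of rows below it

Corrected query:
SELECT MAX(total) FROM orders WHERE total < (SELECT MAX(total) FROM orders)

Result:
MAX(total)
----------
1498.88   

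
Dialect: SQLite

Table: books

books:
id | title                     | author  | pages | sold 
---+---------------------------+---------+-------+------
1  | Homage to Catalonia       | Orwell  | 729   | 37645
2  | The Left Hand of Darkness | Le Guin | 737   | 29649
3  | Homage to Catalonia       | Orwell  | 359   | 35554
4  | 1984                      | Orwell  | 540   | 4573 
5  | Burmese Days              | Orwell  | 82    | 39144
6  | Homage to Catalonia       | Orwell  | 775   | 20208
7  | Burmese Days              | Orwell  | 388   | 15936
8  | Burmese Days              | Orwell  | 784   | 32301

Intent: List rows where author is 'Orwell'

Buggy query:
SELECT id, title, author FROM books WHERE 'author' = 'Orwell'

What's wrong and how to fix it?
Bug: 'author' in single quotes is a string literal, not the column; the comparison is literal-vs-literal and never true

Fix: Remove the quotes around the column name (or use double quotes for an identifier)

Corrected query:
SELECT id, title, author FROM books WHERE author = 'Orwell'

Result:
id | title               | author
---+---------------------+-------
1  | Homage to Catalonia | Orwell
3  | Homage to Catalonia | Orwell
4  | 1984                | Orwell
5  | Burmese Days        | Orwell
6  | Homage to Catalonia | Orwell
7  | Burmese Days        | Orwell
8  | Burmese Days        | Orwell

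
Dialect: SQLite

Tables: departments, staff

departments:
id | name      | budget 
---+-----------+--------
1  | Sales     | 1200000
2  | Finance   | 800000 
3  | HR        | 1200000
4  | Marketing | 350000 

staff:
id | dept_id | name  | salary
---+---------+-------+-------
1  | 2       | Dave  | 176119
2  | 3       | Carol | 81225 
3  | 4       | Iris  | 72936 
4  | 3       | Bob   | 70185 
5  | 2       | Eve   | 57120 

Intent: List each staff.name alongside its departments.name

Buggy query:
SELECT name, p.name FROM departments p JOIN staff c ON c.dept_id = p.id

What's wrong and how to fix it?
Bug: 'name' exists in both joined tables, so the database can't tell which one is meant

Fix: Qualify the column with its table alias (c.name)

Corrected query:
SELECT c.name, p.name FROM departments p JOIN staff c ON c.dept_id = p.id

Result:
name  | name     
------+----------
Dave  | Finance  
Carol | HR       
Iris  | Marketing
Bob   | HR       
Eve   | Finance  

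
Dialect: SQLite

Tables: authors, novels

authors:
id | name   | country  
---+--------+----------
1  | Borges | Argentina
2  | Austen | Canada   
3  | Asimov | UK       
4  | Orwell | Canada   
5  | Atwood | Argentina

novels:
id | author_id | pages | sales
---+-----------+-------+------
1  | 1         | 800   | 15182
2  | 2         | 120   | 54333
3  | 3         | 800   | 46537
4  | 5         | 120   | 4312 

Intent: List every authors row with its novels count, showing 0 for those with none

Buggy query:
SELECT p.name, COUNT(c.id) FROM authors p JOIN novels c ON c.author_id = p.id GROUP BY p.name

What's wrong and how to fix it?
Bug: INNER JOIN drops authors rows that have no matching novels rows

Fix: Use LEFT JOIN so parents without children still appear (COUNT(c.id) gives 0)

Corrected query:
SELECT p.name, COUNT(c.id) FROM authors p LEFT JOIN novels c ON c.author_id = p.id GROUP BY p.name

Result:
name   | COUNT(c.id)
-------+------------
Asimov | 1          
Atwood | 1          
Austen | 1          
Borges | 1          
Orwell | 0          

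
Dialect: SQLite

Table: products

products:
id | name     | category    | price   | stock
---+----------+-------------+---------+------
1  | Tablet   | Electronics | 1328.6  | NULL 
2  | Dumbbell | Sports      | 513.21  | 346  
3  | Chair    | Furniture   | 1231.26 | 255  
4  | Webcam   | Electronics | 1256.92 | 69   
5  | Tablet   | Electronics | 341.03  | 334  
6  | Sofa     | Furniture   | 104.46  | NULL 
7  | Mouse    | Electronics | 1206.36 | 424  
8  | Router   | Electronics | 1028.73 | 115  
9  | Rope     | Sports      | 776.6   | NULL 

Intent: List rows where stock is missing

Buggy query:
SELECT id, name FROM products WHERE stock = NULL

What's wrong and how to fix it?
Bug: '= NULL' is always unknown in SQL three-valued logic, so no rows match

Fix: Replace '= NULL' with 'IS NULL'

Corrected query:
SELECT id, name FROM products WHERE stock IS NULL

Result:
id | name  
---+-------
1  | Tablet
6  | Sofa  
9  | Rope  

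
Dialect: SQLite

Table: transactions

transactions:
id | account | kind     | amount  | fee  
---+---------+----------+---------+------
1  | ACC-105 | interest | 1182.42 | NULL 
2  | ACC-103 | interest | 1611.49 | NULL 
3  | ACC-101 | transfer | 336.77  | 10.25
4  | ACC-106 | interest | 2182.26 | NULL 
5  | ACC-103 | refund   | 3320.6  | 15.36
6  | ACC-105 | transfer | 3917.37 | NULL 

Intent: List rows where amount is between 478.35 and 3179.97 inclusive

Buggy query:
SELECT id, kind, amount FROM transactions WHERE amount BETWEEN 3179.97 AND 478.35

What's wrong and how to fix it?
Bug: BETWEEN expects the lower bound first; with 3179.97 AND 478.35 the range is empty

Fix: Write BETWEEN 478.35 AND 3179.97

Corrected query:
SELECT id, kind, amount FROM transactions WHERE amount BETWEEN 478.35 AND 3179.97

Result:
id | kind     | amount 
---+----------+--------
1  | interest | 1182.42
2  | interest | 1611.49
4  | interest | 2182.26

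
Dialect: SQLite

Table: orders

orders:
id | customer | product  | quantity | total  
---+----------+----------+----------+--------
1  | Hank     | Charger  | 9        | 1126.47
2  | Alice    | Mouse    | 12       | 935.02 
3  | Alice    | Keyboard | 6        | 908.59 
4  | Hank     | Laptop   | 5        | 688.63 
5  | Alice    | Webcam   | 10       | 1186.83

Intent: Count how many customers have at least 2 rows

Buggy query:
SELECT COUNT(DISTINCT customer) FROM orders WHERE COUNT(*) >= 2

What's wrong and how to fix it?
Bug: COUNT(*) cannot appear in WHERE; the per-group count doesn't exist yet

Fix: Use a subquery that GROUPs and filters with HAVING, then count its rows

Corrected query:
SELECT COUNT(*) FROM (SELECT customer FROM orders GROUP BY customer HAVING COUNT(*) >= 2)

Result:
COUNT(*)
--------
2       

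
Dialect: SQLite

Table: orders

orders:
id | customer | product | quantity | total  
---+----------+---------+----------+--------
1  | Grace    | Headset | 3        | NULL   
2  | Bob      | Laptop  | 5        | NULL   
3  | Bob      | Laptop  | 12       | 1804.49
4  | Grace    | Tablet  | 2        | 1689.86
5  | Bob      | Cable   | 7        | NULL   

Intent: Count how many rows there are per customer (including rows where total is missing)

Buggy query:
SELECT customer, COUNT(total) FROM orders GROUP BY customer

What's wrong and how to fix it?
Bug: COUNT(column) counts non-NULL values only; rows with NULL total aren't counted

Fix: Replace COUNT(total) with COUNT(*)

Corrected query:
SELECT customer, COUNT(*) FROM orders GROUP BY customer

Result:
customer | COUNT(*)
---------+---------
Bob      | 3       
Grace    | 2       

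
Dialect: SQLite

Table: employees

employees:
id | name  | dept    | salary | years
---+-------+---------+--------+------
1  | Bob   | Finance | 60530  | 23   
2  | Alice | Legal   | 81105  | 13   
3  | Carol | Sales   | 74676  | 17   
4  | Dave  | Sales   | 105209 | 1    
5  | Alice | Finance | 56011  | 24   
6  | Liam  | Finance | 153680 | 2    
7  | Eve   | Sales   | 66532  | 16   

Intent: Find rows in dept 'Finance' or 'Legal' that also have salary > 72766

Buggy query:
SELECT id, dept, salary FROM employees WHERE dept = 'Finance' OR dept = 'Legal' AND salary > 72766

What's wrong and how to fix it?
Bug: AND binds tighter than OR, so this parses as dept = 'Finance' OR (dept = 'Legal' AND salary > 72766)

Fix: Add parentheses around the OR so the AND applies to both alternatives

Corrected query:
SELECT id, dept, salary FROM employees WHERE (dept = 'Finance' OR dept = 'Legal') AND salary > 72766

Result:
id | dept    | salary
---+---------+-------
2  | Legal   | 81105 
6  | Finance | 153680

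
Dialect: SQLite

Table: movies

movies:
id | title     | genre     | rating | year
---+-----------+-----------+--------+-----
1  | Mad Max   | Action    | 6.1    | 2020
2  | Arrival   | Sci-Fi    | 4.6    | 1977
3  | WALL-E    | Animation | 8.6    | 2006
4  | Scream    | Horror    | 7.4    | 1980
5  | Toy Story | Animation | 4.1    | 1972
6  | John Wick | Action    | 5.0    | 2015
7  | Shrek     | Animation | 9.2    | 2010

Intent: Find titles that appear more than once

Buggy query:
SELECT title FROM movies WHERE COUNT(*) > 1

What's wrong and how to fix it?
Bug: COUNT(*) is an aggregate and cannot be used in WHERE

Fix: Group first, then use HAVING for the count condition

Corrected query:
SELECT title FROM movies GROUP BY title HAVING COUNT(*) > 1

Result:
(no rows)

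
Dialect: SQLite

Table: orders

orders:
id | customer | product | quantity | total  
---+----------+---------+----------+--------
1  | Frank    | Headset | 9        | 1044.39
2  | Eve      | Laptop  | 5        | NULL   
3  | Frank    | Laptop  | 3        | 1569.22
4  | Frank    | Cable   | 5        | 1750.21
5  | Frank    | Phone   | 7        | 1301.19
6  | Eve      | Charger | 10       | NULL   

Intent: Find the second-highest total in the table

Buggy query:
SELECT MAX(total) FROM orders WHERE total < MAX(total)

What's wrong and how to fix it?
Bug: MAX(total) on the right of the comparison is an aggregate-in-WHERE error

Fix: Put the inner MAX in a scalar subquery

Corrected query:
SELECT MAX(total) FROM orders WHERE total < (SELECT MAX(total) FROM orders)

Result:
MAX(total)
----------
1569.22   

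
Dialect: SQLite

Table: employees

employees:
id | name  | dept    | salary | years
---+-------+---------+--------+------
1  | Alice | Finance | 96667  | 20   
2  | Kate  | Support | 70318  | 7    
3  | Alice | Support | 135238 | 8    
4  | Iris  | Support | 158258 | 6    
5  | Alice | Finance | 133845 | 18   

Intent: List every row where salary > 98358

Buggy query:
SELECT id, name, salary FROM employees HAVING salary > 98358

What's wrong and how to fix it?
Bug: HAVING filters the output of aggregation, but this query has no GROUP BY and no aggregate functions, so SQLite rejects it (HAVING clause on a non-aggregate query); the condition here is per row

Fix: Replace HAVING with WHERE since the condition applies to individual rows

Corrected query:
SELECT id, name, salary FROM employees WHERE salary > 98358

Result:
id | name  | salary
---+-------+-------
3  | Alice | 135238
4  | Iris  | 158258
5  | Alice | 133845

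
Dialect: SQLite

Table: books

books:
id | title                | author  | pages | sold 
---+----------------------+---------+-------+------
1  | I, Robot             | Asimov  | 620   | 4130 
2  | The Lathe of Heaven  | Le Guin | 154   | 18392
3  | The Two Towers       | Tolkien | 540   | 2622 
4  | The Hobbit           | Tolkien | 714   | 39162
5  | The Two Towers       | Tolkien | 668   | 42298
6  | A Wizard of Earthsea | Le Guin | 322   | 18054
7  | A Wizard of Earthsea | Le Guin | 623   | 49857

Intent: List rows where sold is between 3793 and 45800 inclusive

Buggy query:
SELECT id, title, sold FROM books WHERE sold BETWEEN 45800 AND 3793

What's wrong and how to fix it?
Bug: The bounds are reversed; BETWEEN a AND b requires a <= b to match anything

Fix: Swap the bounds so the smaller value comes first

Corrected query:
SELECT id, title, sold FROM books WHERE sold BETWEEN 3793 AND 45800

Result:
id | title                | sold 
---+----------------------+------
1  | I, Robot             | 4130 
2  | The Lathe of Heaven  | 18392
4  | The Hobbit           | 39162
5  | The Two Towers       | 42298
6  | A Wizard of Earthsea | 18054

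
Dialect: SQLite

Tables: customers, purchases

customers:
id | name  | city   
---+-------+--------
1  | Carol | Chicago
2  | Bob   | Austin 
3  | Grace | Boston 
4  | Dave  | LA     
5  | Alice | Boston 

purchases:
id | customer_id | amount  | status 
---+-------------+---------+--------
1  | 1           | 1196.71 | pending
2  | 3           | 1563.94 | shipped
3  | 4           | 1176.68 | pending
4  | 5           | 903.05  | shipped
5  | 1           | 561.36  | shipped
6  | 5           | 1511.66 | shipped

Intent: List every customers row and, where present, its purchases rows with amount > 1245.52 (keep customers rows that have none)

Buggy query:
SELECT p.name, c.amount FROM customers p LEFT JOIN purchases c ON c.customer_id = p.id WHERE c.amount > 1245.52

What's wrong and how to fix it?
Bug: Filtering c.amount in WHERE discards the NULL rows produced by LEFT JOIN, turning it into an inner join

Fix: Move the right-table condition into the ON clause so unmatched parents are kept

Corrected query:
SELECT p.name, c.amount FROM customers p LEFT JOIN purchases c ON c.customer_id = p.id AND c.amount > 1245.52

Result:
name  | amount 
------+--------
Carol | NULL   
Bob   | NULL   
Grace | 1563.94
Dave  | NULL   
Alice | 1511.66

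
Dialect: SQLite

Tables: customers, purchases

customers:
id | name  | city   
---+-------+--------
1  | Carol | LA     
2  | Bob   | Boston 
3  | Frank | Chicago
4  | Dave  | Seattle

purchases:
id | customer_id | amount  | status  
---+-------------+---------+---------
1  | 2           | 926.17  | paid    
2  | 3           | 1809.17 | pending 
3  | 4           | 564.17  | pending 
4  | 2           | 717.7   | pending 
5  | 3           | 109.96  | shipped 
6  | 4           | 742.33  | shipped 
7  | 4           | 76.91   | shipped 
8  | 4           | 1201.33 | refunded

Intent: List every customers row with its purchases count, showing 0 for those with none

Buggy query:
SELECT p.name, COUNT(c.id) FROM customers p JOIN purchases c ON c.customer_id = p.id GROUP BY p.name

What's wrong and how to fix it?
Bug: An inner join excludes parents with zero children

Fix: Use LEFT JOIN so parents without children still appear (COUNT(c.id) gives 0)

Corrected query:
SELECT p.name, COUNT(c.id) FROM customers p LEFT JOIN purchases c ON c.customer_id = p.id GROUP BY p.name

Result:
name  | COUNT(c.id)
------+------------
Bob   | 2          
Carol | 0          
Dave  | 4          
Frank | 2          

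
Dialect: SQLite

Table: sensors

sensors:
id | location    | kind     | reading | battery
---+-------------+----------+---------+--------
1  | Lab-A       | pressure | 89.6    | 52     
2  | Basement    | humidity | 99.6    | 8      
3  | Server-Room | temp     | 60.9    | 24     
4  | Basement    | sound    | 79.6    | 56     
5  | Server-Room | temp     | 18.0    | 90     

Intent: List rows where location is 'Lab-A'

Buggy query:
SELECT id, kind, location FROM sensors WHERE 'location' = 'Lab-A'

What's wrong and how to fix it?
Bug: 'location' in single quotes is a string literal, not the column; the comparison is literal-vs-literal and never true

Fix: Remove the quotes around the column name (or use double quotes for an identifier)

Corrected query:
SELECT id, kind, location FROM sensors WHERE location = 'Lab-A'

Result:
id | kind     | location
---+----------+---------
1  | pressure | Lab-A   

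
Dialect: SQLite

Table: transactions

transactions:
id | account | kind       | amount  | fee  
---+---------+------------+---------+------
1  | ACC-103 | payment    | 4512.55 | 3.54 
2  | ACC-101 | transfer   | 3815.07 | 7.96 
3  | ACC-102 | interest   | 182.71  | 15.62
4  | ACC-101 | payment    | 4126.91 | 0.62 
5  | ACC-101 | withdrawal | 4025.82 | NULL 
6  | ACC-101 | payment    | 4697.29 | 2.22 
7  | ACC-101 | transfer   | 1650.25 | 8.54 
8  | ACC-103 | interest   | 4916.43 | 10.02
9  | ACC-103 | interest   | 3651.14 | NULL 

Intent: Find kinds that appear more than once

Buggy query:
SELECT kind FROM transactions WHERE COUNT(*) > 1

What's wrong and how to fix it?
Bug: COUNT(*) is an aggregate and cannot be used in WHERE

Fix: Group first, then use HAVING for the count condition

Corrected query:
SELECT kind FROM transactions GROUP BY kind HAVING COUNT(*) > 1

Result:
kind    
--------
interest
payment 
transfer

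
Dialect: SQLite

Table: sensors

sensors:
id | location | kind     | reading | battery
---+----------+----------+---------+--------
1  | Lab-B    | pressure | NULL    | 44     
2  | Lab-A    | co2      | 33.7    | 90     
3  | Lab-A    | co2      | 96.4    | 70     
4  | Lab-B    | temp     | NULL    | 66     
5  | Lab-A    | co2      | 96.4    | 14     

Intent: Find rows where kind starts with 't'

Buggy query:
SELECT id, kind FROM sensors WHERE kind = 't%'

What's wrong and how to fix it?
Bug: '=' compares the literal string including the % character; pattern matching needs LIKE

Fix: Use LIKE for wildcard pattern matching

Corrected query:
SELECT id, kind FROM sensors WHERE kind LIKE 't%'

Result:
id | kind
---+-----
4  | temp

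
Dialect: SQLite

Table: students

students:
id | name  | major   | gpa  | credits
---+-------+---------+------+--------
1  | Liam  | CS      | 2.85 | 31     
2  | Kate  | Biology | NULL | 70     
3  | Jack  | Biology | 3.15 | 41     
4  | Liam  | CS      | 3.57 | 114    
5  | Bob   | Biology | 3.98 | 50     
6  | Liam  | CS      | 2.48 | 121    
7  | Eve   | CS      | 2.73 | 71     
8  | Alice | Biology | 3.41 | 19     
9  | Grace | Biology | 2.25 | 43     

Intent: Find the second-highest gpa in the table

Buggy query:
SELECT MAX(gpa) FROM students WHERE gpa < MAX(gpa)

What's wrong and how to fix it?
Bug: MAX(gpa) on the right of the comparison is an aggregate-in-WHERE error

Fix: Compute the overall MAX in a subquery, then take MAX of rows below it

Corrected query:
SELECT MAX(gpa) FROM students WHERE gpa < (SELECT MAX(gpa) FROM students)

Result:
MAX(gpa)
--------
3.57    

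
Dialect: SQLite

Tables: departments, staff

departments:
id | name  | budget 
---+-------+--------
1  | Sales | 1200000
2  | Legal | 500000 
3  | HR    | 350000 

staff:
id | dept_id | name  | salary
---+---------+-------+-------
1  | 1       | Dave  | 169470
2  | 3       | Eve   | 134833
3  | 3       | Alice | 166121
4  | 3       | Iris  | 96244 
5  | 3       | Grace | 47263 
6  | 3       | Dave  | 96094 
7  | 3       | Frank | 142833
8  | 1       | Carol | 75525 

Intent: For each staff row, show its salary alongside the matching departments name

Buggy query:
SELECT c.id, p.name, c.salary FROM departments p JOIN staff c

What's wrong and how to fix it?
Bug: Missing join condition: each staff row is matched to all departments rows instead of just its own

Fix: Specify the join condition linking the foreign key to the parent id

Corrected query:
SELECT c.id, p.name, c.salary FROM departments p JOIN staff c ON c.dept_id = p.id

Result:
id | name  | salary
---+-------+-------
1  | Sales | 169470
2  | HR    | 134833
3  | HR    | 166121
4  | HR    | 96244 
5  | HR    | 47263 
6  | HR    | 96094 
7  | HR    | 142833
8  | Sales | 75525 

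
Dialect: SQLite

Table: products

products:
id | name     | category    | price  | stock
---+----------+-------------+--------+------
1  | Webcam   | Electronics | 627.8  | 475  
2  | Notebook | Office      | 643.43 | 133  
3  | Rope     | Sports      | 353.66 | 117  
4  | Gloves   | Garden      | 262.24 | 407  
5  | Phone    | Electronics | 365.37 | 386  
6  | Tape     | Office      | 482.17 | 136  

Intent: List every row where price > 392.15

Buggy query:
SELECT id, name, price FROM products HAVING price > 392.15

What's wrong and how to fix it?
Bug: HAVING filters the output of aggregation, but this query has no GROUP BY and no aggregate functions, so SQLite rejects it (HAVING clause on a non-aggregate query); the condition here is per row

Fix: Use WHERE for row-level filtering

Corrected query:
SELECT id, name, price FROM products WHERE price > 392.15

Result:
id | name     | price 
---+----------+-------
1  | Webcam   | 627.8 
2  | Notebook | 643.43
6  | Tape     | 482.17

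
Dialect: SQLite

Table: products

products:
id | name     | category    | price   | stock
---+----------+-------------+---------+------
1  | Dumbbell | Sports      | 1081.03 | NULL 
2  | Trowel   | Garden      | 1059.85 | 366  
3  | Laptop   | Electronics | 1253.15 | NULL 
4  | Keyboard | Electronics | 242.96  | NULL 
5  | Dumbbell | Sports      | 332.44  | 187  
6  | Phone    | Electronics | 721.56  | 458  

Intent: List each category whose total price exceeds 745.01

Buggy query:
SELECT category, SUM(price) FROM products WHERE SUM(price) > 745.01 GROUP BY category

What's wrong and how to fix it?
Bug: WHERE runs before GROUP BY, so aggregates aren't available there

Fix: Move the aggregate condition to a HAVING clause

Corrected query:
SELECT category, SUM(price) FROM products GROUP BY category HAVING SUM(price) > 745.01

Result:
category    | SUM(price)
------------+-----------
Electronics | 2217.67   
Garden      | 1059.85   
Sports      | 1413.47   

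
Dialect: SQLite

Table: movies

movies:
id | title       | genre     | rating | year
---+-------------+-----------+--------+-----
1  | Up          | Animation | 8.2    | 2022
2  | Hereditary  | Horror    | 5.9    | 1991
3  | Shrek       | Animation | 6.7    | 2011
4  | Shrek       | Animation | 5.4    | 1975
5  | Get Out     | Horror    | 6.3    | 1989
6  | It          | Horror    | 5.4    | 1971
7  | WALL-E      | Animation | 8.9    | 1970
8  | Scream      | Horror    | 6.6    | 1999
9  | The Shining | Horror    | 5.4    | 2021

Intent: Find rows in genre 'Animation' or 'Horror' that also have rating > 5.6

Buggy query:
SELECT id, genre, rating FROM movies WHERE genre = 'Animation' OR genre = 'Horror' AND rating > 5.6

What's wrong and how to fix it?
Bug: AND binds tighter than OR, so this parses as genre = 'Animation' OR (genre = 'Horror' AND rating > 5.6)

Fix: Add parentheses around the OR so the AND applies to both alternatives

Corrected query:
SELECT id, genre, rating FROM movies WHERE (genre = 'Animation' OR genre = 'Horror') AND rating > 5.6

Result:
id | genre     | rating
---+-----------+-------
1  | Animation | 8.2   
2  | Horror    | 5.9   
3  | Animation | 6.7   
5  | Horror    | 6.3   
7  | Animation | 8.9   
8  | Horror    | 6.6   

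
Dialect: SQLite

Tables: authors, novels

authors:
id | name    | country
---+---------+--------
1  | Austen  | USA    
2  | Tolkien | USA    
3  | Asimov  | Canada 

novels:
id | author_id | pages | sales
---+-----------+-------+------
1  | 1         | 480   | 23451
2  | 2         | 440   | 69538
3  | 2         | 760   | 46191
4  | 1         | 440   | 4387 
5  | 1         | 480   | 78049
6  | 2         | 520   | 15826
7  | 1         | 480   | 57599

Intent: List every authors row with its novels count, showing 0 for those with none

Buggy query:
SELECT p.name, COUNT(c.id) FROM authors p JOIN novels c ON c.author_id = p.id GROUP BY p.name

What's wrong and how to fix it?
Bug: INNER JOIN drops authors rows that have no matching novels rows

Fix: Switch to LEFT JOIN to retain unmatched parent rows

Corrected query:
SELECT p.name, COUNT(c.id) FROM authors p LEFT JOIN novels c ON c.author_id = p.id GROUP BY p.name

Result:
name    | COUNT(c.id)
--------+------------
Asimov  | 0          
Austen  | 4          
Tolkien | 3          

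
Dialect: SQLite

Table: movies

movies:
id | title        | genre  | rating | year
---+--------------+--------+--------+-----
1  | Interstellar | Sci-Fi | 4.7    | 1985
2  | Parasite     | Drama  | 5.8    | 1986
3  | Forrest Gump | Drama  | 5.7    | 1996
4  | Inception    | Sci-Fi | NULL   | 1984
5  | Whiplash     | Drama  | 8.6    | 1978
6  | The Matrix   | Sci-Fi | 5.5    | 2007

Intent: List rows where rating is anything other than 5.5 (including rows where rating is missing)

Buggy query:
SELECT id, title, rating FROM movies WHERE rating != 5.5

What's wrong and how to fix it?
Bug: 'rating != 5.5' is unknown when rating is NULL, so NULL rows are silently excluded

Fix: Handle NULL separately with IS NULL alongside the inequality

Corrected query:
SELECT id, title, rating FROM movies WHERE rating != 5.5 OR rating IS NULL

Result:
id | title        | rating
---+--------------+-------
1  | Interstellar | 4.7   
2  | Parasite     | 5.8   
3  | Forrest Gump | 5.7   
4  | Inception    | NULL  
5  | Whiplash     | 8.6   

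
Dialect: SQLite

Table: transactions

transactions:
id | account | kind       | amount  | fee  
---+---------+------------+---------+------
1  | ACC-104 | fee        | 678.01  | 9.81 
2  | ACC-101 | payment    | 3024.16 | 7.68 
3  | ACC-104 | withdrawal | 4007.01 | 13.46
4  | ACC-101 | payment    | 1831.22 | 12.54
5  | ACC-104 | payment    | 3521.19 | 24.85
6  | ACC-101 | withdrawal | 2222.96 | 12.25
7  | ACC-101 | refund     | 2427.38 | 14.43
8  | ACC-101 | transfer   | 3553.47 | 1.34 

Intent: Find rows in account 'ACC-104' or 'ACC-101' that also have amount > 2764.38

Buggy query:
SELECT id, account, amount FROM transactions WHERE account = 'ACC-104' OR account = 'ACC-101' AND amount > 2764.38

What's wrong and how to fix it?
Bug: Without parentheses, AND is evaluated before OR, so the amount filter only applies to the 'ACC-101' branch

Fix: Add parentheses around the OR so the AND applies to both alternatives

Corrected query:
SELECT id, account, amount FROM transactions WHERE (account = 'ACC-104' OR account = 'ACC-101') AND amount > 2764.38

Result:
id | account | amount 
---+---------+--------
2  | ACC-101 | 3024.16
3  | ACC-104 | 4007.01
5  | ACC-104 | 3521.19
8  | ACC-101 | 3553.47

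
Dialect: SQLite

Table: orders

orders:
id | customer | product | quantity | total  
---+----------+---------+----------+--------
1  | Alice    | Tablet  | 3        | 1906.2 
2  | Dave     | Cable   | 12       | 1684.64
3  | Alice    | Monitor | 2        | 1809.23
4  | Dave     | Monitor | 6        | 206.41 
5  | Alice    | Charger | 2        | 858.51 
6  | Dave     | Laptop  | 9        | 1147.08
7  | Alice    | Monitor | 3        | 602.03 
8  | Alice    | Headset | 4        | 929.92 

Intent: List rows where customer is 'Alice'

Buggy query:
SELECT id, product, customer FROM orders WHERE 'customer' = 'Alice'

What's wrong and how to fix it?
Bug: Single quotes denote string literals in SQL; the column name is being compared as a constant string

Fix: Remove the quotes around the column name (or use double quotes for an identifier)

Corrected query:
SELECT id, product, customer FROM orders WHERE customer = 'Alice'

Result:
id | product | customer
---+---------+---------
1  | Tablet  | Alice   
3  | Monitor | Alice   
5  | Charger | Alice   
7  | Monitor | Alice   
8  | Headset | Alice   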